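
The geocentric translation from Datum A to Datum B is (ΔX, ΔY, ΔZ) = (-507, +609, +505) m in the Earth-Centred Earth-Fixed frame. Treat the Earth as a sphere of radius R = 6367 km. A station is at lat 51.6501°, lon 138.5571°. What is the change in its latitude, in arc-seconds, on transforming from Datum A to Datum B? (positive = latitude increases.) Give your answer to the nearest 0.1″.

sin φ = 0.784236, cos φ = 0.620462, sin λ = 0.661873, cos λ = -0.749616.
North component: ΔN = −sin φ cos λ·ΔX − sin φ sin λ·ΔY + cos φ·ΔZ = −(0.784236)(-0.749616)(-507) − (0.784236)(0.661873)(609) + (0.620462)(505) = -300.83 m.
1° of latitude spans πR/180 = 111125 m, so Δφ = -300.83 / 111125 × 3600 = -9.746″.

Δφ = -9.7″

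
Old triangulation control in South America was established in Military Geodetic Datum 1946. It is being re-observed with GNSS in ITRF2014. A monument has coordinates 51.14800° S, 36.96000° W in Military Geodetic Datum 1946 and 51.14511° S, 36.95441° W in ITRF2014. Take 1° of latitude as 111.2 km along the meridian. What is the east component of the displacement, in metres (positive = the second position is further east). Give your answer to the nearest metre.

Δφ = -51.14511° − -51.14800° = +0.00289°; Δλ = -36.95441° − -36.96000° = +0.00559°.
ΔN = Δφ × 111200 = 321.4 m; ΔE = Δλ × 111200 × cos(-51.14800°) = +0.00559 × 111200 × 0.627311 = 389.9 m.

ΔE = 390 m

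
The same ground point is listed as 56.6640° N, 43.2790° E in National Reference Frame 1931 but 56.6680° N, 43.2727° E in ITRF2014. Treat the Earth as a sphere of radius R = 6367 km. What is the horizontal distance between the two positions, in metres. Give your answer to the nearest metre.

588 m

Δφ = 56.6680° − 56.6640° = +0.0040°; Δλ = 43.2727° − 43.2790° = -0.0063°.
1° along a meridian = πR/180 = 111125 m.
ΔN = Δφ × 111125 = 444.5 m; ΔE = Δλ × 111125 × cos(56.6640°) = -0.0063 × 111125 × 0.549548 = -384.7 m.
Distance = √(ΔE² + ΔN²) = √((-384.7)² + 444.5²) = 587.9 m.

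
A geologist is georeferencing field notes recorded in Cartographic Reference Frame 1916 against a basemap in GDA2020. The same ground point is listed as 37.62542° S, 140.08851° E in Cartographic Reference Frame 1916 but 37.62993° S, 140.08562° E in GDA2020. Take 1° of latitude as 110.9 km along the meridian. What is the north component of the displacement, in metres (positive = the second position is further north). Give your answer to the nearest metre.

ΔN = -500 m

Δφ = -37.62993° − -37.62542° = -0.00451°; Δλ = 140.08562° − 140.08851° = -0.00289°.
ΔN = Δφ × 110900 = -500.2 m; ΔE = Δλ × 110900 × cos(-37.62542°) = -0.00289 × 110900 × 0.792019 = -253.8 m.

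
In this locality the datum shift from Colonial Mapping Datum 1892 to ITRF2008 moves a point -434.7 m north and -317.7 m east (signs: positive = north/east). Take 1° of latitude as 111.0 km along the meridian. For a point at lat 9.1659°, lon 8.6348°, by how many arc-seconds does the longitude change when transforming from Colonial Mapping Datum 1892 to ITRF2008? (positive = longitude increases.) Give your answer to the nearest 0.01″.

At latitude 9.1659°, cos φ = 0.987231.
1° of longitude at this latitude = 111.0 × cos φ = 109.58 km, so Δλ = -317.7 / 109582.7 = -0.0028992° = -10.437″.

Δλ = -10.44″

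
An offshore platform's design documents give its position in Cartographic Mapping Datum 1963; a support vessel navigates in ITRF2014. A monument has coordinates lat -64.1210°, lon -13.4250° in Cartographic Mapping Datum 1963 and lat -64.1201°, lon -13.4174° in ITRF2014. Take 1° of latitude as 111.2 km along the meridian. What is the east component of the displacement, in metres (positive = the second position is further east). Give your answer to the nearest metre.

ΔE = 369 m

Δφ = -64.1201° − -64.1210° = +0.0009°; Δλ = -13.4174° − -13.4250° = +0.0076°.
ΔN = Δφ × 111200 = 100.1 m; ΔE = Δλ × 111200 × cos(-64.1210°) = +0.0076 × 111200 × 0.436472 = 368.9 m.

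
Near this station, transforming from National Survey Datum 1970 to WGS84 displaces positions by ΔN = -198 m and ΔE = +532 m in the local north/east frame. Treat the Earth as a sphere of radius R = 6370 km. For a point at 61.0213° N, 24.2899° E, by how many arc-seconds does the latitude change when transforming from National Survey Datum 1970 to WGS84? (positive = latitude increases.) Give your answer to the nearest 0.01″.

On a sphere of radius R, 1 rad of latitude = R, so Δφ = ΔN / R = -198.0 / 6370000 = -3.1083e-05 rad = -6.411″.

Δφ = -6.41″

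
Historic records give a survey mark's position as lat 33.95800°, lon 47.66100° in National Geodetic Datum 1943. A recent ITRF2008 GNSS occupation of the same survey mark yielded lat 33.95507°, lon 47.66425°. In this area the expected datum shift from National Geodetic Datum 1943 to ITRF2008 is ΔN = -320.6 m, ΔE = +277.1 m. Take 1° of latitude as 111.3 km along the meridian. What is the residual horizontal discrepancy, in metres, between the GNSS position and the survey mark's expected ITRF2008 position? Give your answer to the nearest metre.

24 m

Observed coordinate differences: Δφ = -0.00293°, Δλ = +0.00325°.
Converting to metres (1° lat = 111300 m, cos φ = 0.829447): observed ΔN = -326.1 m, observed ΔE = 300.0 m.
Subtracting the expected shift leaves a residual of -326.1 − (-320.6) = -5.5 m north and 300.0 − (277.1) = 22.9 m east.
Residual distance = √((-5.5)² + 22.9²) = 23.6 m.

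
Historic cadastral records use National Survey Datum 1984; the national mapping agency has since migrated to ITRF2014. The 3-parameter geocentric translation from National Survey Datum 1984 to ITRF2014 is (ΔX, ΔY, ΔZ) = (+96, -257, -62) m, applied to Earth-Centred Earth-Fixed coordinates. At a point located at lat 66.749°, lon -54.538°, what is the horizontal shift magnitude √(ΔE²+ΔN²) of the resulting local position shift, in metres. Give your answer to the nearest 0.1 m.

277.2 m

The local east axis at (φ, λ) is (−sin λ, cos λ, 0), so ΔE = −sin(-54.538°)·96 + cos(-54.538°)·(-257) = -70.91 m.
The local north axis is (−sin φ cos λ, −sin φ sin λ, cos φ), giving ΔN = -51.172 − 192.326 − 24.475 = -267.97 m.
Horizontal magnitude = √(ΔE² + ΔN²) = √((-70.91)² + (-267.97)²) = 277.20 m.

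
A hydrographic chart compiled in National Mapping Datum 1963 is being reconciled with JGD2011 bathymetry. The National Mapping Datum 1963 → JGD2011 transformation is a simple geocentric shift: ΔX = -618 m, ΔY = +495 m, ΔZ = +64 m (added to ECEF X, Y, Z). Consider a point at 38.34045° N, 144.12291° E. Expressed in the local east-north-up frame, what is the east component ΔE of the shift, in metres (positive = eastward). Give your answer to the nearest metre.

The local east axis at (φ, λ) is (−sin λ, cos λ, 0), so ΔE = −sin(144.12291°)·(-618) + cos(144.12291°)·495 = -38.91 m.

ΔE = -39 m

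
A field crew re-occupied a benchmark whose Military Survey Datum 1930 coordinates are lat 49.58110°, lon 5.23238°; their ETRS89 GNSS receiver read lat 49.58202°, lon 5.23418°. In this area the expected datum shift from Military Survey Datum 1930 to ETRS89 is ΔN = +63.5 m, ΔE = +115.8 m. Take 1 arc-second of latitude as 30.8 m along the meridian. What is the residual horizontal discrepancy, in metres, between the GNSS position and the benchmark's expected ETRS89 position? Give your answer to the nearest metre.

41 m

Observed coordinate differences: Δφ = +0.00092°, Δλ = +0.00180°.
Converting to metres (1° lat = 110880 m, cos φ = 0.648371): observed ΔN = 102.0 m, observed ΔE = 129.4 m.
Subtracting the expected shift leaves a residual of 102.0 − (63.5) = 38.5 m north and 129.4 − (115.8) = 13.6 m east.
Residual distance = √(38.5² + 13.6²) = 40.8 m.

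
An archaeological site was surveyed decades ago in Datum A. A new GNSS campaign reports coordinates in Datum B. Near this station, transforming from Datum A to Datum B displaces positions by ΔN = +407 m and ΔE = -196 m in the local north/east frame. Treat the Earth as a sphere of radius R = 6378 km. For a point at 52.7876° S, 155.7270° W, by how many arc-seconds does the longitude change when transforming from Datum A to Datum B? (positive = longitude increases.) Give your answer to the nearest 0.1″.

Δλ = -10.5″

At latitude -52.7876°, cos φ = 0.604771.
One radian of longitude at latitude φ spans R cos φ, so Δλ = ΔE / (R cos φ) = -196.0 / (6378000 × 0.604771) = -5.0814e-05 rad = -10.481″.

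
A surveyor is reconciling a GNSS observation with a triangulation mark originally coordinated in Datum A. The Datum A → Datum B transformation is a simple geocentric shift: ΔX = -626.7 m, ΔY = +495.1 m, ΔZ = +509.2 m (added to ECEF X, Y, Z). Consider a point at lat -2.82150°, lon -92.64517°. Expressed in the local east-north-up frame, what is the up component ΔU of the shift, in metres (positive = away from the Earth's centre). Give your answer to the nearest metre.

ΔU = -490 m

The local up (radial) axis is (cos φ cos λ, cos φ sin λ, sin φ), giving ΔU = 28.887 − 493.973 − 25.065 = -490.15 m.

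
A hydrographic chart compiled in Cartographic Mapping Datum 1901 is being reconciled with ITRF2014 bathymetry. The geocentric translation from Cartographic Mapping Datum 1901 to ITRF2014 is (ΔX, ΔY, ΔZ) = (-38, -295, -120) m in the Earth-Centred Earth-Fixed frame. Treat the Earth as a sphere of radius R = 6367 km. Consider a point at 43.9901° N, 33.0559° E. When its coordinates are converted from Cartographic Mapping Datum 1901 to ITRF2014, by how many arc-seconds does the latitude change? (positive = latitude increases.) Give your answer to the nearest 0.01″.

Δφ = 1.54″

sin φ = 0.694534, cos φ = 0.719460, sin λ = 0.545457, cos λ = 0.838139.
North component: ΔN = −sin φ cos λ·ΔX − sin φ sin λ·ΔY + cos φ·ΔZ = −(0.694534)(0.838139)(-38) − (0.694534)(0.545457)(-295) + (0.719460)(-120) = 47.54 m.
1° of latitude spans πR/180 = 111125 m, so Δφ = 47.54 / 111125 × 3600 = 1.540″.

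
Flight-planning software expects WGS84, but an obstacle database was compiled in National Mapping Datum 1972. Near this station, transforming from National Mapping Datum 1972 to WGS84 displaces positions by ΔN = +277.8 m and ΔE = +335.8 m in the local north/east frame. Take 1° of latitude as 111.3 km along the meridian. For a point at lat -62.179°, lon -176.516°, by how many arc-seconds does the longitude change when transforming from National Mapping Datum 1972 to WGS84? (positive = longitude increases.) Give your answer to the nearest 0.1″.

Δλ = 23.3″

At latitude -62.179°, cos φ = 0.466711.
1° of longitude at this latitude = 111.3 × cos φ = 51.94 km, so Δλ = 335.8 / 51944.9 = 0.0064645° = 23.272″.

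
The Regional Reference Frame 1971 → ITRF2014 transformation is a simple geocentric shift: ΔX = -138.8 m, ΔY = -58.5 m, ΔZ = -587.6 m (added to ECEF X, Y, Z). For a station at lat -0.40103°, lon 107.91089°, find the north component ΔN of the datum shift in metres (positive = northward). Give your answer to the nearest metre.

The local north axis is (−sin φ cos λ, −sin φ sin λ, cos φ), giving ΔN = 0.299 − 0.390 − 587.586 = -587.68 m.

ΔN = -588 m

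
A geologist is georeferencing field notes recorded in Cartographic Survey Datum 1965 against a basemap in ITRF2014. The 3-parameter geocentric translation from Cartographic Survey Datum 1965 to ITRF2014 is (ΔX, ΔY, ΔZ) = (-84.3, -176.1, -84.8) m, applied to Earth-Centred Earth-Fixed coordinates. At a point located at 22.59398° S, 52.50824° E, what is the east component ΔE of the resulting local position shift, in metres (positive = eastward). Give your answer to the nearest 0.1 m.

The local east axis at (φ, λ) is (−sin λ, cos λ, 0), so ΔE = −sin(52.50824°)·(-84.3) + cos(52.50824°)·(-176.1) = -40.30 m.

ΔE = -40.3 m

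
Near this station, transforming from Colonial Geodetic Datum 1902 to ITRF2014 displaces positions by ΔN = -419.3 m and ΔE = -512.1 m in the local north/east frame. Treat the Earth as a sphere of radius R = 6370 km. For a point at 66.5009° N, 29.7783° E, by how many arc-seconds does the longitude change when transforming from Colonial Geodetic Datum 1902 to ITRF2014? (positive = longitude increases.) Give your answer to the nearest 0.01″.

At latitude 66.5009°, cos φ = 0.398735.
One radian of longitude at latitude φ spans R cos φ, so Δλ = ΔE / (R cos φ) = -512.1 / (6370000 × 0.398735) = -2.0162e-04 rad = -41.587″.

Δλ = -41.59″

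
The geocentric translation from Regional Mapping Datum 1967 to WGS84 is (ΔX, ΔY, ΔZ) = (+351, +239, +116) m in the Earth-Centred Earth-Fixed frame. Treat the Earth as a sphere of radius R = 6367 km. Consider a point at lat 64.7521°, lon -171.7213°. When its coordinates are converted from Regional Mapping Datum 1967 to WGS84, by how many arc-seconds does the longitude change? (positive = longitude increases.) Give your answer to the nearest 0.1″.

Δλ = -14.1″

sin φ = 0.904471, cos φ = 0.426536, sin λ = -0.143988, cos λ = -0.989579.
East component: ΔE = −sin λ·ΔX + cos λ·ΔY = −(-0.143988)(351) + (-0.989579)(239) = -185.97 m.
1° of latitude spans πR/180 = 111125 m; at latitude φ, 1° of longitude spans that × cos φ = 47398.8 m, so Δλ = -185.97 / 47398.8 × 3600 = -14.125″.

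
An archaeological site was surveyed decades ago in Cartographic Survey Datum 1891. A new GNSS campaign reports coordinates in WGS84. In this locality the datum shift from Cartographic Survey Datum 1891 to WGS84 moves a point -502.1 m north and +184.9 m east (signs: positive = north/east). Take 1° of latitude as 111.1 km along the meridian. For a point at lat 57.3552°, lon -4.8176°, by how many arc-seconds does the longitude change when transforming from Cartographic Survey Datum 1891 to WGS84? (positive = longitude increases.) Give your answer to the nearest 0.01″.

At latitude 57.3552°, cos φ = 0.539429.
1° of longitude at this latitude = 111.1 × cos φ = 59.93 km, so Δλ = 184.9 / 59930.6 = 0.0030852° = 11.107″.

Δλ = 11.11″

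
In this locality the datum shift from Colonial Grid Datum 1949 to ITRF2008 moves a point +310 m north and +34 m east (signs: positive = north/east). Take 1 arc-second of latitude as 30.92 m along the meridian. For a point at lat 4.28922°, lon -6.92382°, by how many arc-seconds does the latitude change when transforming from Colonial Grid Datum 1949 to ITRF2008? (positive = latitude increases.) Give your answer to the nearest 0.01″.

Δφ = 10.03″

1″ of latitude = 30.92 m, so Δφ = 310.0 / 30.92 = 10.026″.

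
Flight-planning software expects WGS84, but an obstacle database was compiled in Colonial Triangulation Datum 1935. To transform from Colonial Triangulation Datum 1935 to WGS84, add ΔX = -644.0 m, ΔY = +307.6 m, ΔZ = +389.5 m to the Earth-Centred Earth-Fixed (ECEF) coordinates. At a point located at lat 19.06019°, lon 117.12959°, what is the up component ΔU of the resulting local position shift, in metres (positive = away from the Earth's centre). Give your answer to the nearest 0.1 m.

At φ = 19.06019°, λ = 117.12959°: sin φ = 0.326561, cos φ = 0.945176, sin λ = 0.889977, cos λ = -0.456005.
ΔU = cos φ cos λ·ΔX + cos φ sin λ·ΔY + sin φ·ΔZ = (0.945176)(-0.456005)(-644.0) + (0.945176)(0.889977)(307.6) + (0.326561)(389.5) = 663.51 m.

ΔU = 663.5 m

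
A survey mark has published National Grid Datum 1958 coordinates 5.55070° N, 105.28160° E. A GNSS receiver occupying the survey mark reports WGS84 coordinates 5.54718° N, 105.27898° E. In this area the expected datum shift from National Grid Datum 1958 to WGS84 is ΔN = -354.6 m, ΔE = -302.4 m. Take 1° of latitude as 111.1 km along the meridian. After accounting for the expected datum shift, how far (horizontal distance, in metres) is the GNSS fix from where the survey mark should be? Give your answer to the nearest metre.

Observed coordinate differences: Δφ = -0.00352°, Δλ = -0.00262°.
Converting to metres (1° lat = 111100 m, cos φ = 0.995311): observed ΔN = -391.1 m, observed ΔE = -289.7 m.
Subtracting the expected shift leaves a residual of -391.1 − (-354.6) = -36.5 m north and -289.7 − (-302.4) = 12.7 m east.
Residual distance = √((-36.5)² + 12.7²) = 38.6 m.

39 m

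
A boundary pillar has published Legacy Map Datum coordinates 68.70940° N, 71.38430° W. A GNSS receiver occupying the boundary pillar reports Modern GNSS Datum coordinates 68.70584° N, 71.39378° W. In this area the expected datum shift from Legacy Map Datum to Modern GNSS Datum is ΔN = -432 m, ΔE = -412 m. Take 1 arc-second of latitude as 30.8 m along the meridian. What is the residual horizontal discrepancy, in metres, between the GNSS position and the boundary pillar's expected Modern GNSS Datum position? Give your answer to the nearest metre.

Observed coordinate differences: Δφ = -0.00356°, Δλ = -0.00948°.
Converting to metres (1° lat = 110880 m, cos φ = 0.363098): observed ΔN = -394.7 m, observed ΔE = -381.7 m.
Subtracting the expected shift leaves a residual of -394.7 − (-432) = 37.3 m north and -381.7 − (-412) = 30.3 m east.
Residual distance = √(37.3² + 30.3²) = 48.1 m.

48 m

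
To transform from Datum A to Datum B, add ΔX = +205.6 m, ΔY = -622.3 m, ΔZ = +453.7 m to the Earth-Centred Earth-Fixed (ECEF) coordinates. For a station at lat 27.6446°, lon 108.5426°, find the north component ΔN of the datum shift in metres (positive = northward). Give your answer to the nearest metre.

ΔN = 706 m

The local north axis is (−sin φ cos λ, −sin φ sin λ, cos φ), giving ΔN = 30.337 + 273.749 + 401.907 = 705.99 m.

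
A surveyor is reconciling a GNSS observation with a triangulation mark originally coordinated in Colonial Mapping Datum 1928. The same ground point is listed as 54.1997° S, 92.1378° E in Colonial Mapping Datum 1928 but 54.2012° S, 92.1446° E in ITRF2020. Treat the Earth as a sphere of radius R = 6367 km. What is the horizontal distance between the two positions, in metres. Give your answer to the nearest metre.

Δφ = -54.2012° − -54.1997° = -0.0015°; Δλ = 92.1446° − 92.1378° = +0.0068°.
1° along a meridian = πR/180 = 111125 m.
ΔN = Δφ × 111125 = -166.7 m; ΔE = Δλ × 111125 × cos(-54.1997°) = +0.0068 × 111125 × 0.584962 = 442.0 m.
Distance = √(ΔE² + ΔN²) = √(442.0² + (-166.7)²) = 472.4 m.

472 m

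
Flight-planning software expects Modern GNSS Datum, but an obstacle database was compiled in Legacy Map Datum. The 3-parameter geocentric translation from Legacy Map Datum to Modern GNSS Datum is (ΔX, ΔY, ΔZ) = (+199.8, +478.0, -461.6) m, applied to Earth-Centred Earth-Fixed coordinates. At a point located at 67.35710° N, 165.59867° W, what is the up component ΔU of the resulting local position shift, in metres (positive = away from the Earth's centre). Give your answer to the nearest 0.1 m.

At φ = 67.35710°, λ = -165.59867°: sin φ = 0.922922, cos φ = 0.384986, sin λ = -0.248712, cos λ = -0.968577.
ΔU = cos φ cos λ·ΔX + cos φ sin λ·ΔY + sin φ·ΔZ = (0.384986)(-0.968577)(199.8) + (0.384986)(-0.248712)(478.0) + (0.922922)(-461.6) = -546.29 m.

ΔU = -546.3 m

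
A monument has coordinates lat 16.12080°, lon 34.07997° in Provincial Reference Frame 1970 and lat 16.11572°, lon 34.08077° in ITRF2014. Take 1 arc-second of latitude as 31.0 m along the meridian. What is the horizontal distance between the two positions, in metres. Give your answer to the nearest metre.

573 m

Δφ = 16.11572° − 16.12080° = -0.00508°; Δλ = 34.08077° − 34.07997° = +0.00080°.
1° of latitude = 3600 × 31.00 = 111600 m.
ΔN = Δφ × 111600 = -566.9 m; ΔE = Δλ × 111600 × cos(16.12080°) = +0.00080 × 111600 × 0.960678 = 85.8 m.
Distance = √(ΔE² + ΔN²) = √(85.8² + (-566.9)²) = 573.4 m.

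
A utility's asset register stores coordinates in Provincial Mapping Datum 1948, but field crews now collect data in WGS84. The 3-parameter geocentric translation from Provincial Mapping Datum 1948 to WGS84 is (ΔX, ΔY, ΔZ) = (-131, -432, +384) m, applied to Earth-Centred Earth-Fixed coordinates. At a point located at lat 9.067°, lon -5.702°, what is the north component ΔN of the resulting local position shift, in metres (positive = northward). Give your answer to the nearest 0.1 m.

The local north axis is (−sin φ cos λ, −sin φ sin λ, cos φ), giving ΔN = 20.542 − 6.764 + 379.202 = 392.98 m.

ΔN = 393.0 m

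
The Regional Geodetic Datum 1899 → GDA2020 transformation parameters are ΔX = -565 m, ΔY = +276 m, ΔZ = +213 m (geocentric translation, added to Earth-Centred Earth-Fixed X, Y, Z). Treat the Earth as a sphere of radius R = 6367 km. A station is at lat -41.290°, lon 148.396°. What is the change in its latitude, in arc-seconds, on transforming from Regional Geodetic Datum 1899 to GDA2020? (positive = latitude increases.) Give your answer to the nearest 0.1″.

sin φ = -0.659871, cos φ = 0.751379, sin λ = 0.524045, cos λ = -0.851690.
North component: ΔN = −sin φ cos λ·ΔX − sin φ sin λ·ΔY + cos φ·ΔZ = −(-0.659871)(-0.851690)(-565) − (-0.659871)(0.524045)(276) + (0.751379)(213) = 573.02 m.
1° of latitude spans πR/180 = 111125 m, so Δφ = 573.02 / 111125 × 3600 = 18.563″.

Δφ = 18.6″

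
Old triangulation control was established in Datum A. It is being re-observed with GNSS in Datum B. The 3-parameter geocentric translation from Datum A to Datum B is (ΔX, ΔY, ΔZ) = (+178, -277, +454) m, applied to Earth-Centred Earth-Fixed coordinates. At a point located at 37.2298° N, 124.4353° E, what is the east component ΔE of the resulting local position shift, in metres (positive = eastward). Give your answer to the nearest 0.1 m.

At φ = 37.2298°, λ = 124.4353°: sin φ = 0.605013, cos φ = 0.796215, sin λ = 0.824765, cos λ = -0.565475.
ΔE = −sin λ·ΔX + cos λ·ΔY = −(0.824765)·(178) + (-0.565475)·(-277) = 9.83 m.

ΔE = 9.8 m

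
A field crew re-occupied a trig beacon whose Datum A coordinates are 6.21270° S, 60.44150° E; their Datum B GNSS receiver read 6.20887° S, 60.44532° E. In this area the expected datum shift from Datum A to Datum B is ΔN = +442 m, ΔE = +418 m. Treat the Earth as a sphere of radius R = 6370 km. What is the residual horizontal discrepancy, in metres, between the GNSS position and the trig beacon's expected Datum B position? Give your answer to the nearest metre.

17 m

Observed coordinate differences: Δφ = +0.00383°, Δλ = +0.00382°.
Converting to metres (1° lat = 111177 m, cos φ = 0.994127): observed ΔN = 425.8 m, observed ΔE = 422.2 m.
Subtracting the expected shift leaves a residual of 425.8 − (442) = -16.2 m north and 422.2 − (418) = 4.2 m east.
Residual distance = √((-16.2)² + 4.2²) = 16.7 m.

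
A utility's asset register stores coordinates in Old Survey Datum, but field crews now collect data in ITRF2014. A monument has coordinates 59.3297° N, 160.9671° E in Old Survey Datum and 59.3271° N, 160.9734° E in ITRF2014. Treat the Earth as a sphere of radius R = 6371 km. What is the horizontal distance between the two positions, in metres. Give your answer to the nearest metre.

460 m

Δφ = 59.3271° − 59.3297° = -0.0026°; Δλ = 160.9734° − 160.9671° = +0.0063°.
1° along a meridian = πR/180 = 111195 m.
ΔN = Δφ × 111195 = -289.1 m; ΔE = Δλ × 111195 × cos(59.3297°) = +0.0063 × 111195 × 0.510097 = 357.3 m.
Distance = √(ΔE² + ΔN²) = √(357.3² + (-289.1)²) = 459.6 m.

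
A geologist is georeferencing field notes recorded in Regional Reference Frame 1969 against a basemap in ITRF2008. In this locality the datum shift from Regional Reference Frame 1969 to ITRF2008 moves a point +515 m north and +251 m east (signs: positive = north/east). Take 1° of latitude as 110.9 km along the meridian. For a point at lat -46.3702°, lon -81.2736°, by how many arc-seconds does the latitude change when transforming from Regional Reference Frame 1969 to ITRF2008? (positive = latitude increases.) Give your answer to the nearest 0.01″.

Δφ = 16.72″

1° of latitude = 110.9 km, so Δφ = 515.0 / 110900 = 0.0046438° = 16.718″.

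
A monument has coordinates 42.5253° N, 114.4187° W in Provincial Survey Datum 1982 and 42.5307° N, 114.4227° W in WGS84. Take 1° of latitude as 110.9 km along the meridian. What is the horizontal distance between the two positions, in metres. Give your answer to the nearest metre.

Δφ = 42.5307° − 42.5253° = +0.0054°; Δλ = -114.4227° − -114.4187° = -0.0040°.
ΔN = Δφ × 110900 = 598.9 m; ΔE = Δλ × 110900 × cos(42.5253°) = -0.0040 × 110900 × 0.736979 = -326.9 m.
Distance = √(ΔE² + ΔN²) = √((-326.9)² + 598.9²) = 682.3 m.

682 m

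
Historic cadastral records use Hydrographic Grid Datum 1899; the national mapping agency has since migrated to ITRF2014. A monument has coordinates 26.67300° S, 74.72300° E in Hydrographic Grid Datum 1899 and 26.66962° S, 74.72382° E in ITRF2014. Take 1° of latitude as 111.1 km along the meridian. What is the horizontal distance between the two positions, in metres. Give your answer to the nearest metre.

Δφ = -26.66962° − -26.67300° = +0.00338°; Δλ = 74.72382° − 74.72300° = +0.00082°.
ΔN = Δφ × 111100 = 375.5 m; ΔE = Δλ × 111100 × cos(-26.67300°) = +0.00082 × 111100 × 0.893583 = 81.4 m.
Distance = √(ΔE² + ΔN²) = √(81.4² + 375.5²) = 384.2 m.

384 m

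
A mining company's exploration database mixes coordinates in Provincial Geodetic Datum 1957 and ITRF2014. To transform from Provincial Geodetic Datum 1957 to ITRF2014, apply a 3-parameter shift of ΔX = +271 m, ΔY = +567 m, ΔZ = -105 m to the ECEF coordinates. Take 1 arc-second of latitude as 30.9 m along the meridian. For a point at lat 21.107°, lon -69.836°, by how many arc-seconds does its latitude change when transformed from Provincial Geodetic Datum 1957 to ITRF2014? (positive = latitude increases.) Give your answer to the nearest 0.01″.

sin φ = 0.360111, cos φ = 0.932910, sin λ = -0.938710, cos λ = 0.344708.
North component: ΔN = −sin φ cos λ·ΔX − sin φ sin λ·ΔY + cos φ·ΔZ = −(0.360111)(0.344708)(271) − (0.360111)(-0.938710)(567) + (0.932910)(-105) = 60.07 m.
1° of latitude spans 3600 × 30.90 = 111240 m, so Δφ = 60.07 / 111240 × 3600 = 1.944″.

Δφ = 1.94″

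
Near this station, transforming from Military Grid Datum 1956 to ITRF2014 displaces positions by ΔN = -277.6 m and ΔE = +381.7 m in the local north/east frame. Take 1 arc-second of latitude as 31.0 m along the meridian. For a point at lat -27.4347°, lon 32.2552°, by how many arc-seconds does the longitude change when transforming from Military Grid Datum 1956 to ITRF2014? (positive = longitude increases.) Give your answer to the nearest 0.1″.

Δλ = 13.9″

At latitude -27.4347°, cos φ = 0.887537.
1″ of longitude at this latitude = 31.00 × cos φ = 27.5136 m, so Δλ = 381.7 / 27.5136 = 13.873″.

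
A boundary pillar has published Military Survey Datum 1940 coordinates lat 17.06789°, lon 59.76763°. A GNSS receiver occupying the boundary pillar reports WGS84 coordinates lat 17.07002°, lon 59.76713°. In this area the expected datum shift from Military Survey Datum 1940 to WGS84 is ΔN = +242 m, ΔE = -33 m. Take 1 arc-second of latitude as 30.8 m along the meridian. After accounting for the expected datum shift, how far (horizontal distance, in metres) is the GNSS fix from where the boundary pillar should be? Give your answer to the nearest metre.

Observed coordinate differences: Δφ = +0.00213°, Δλ = -0.00050°.
Converting to metres (1° lat = 110880 m, cos φ = 0.955958): observed ΔN = 236.2 m, observed ΔE = -53.0 m.
Subtracting the expected shift leaves a residual of 236.2 − (242) = -5.8 m north and -53.0 − (-33) = -20.0 m east.
Residual distance = √((-5.8)² + (-20.0)²) = 20.8 m.

21 m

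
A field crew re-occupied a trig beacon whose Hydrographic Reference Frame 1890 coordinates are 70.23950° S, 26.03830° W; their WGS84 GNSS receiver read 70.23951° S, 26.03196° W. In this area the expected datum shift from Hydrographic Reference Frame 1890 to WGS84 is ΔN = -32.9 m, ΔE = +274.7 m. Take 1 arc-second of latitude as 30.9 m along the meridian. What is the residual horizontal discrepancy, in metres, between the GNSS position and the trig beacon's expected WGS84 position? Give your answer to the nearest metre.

48 m

Observed coordinate differences: Δφ = -0.00001°, Δλ = +0.00634°.
Converting to metres (1° lat = 111240 m, cos φ = 0.338089): observed ΔN = -1.1 m, observed ΔE = 238.4 m.
Subtracting the expected shift leaves a residual of -1.1 − (-32.9) = 31.8 m north and 238.4 − (274.7) = -36.3 m east.
Residual distance = √(31.8² + (-36.3)²) = 48.2 m.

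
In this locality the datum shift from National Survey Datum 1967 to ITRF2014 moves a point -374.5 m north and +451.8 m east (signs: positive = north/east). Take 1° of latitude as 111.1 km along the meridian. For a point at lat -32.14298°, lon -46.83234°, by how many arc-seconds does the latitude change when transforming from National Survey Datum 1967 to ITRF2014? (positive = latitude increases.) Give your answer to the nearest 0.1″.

1° of latitude = 111.1 km, so Δφ = -374.5 / 111100 = -0.0033708° = -12.135″.

Δφ = -12.1″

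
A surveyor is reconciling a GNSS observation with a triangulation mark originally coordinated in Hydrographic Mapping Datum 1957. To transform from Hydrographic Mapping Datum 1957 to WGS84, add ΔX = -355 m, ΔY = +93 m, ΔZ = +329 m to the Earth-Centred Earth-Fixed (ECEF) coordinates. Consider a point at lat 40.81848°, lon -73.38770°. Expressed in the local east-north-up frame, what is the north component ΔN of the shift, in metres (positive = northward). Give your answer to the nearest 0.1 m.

ΔN = 373.6 m

At φ = 40.81848°, λ = -73.38770°: sin φ = 0.653665, cos φ = 0.756784, sin λ = -0.958261, cos λ = 0.285894.
ΔN = −sin φ cos λ·ΔX − sin φ sin λ·ΔY + cos φ·ΔZ = −(0.653665)(0.285894)(-355) − (0.653665)(-0.958261)(93) + (0.756784)(329) = 373.58 m.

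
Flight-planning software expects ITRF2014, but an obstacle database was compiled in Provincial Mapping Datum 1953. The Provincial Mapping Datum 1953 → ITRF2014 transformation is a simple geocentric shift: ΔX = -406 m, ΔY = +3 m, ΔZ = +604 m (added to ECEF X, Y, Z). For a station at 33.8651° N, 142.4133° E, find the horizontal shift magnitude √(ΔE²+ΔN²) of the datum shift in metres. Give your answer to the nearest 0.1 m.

404.2 m

The local east axis at (φ, λ) is (−sin λ, cos λ, 0), so ΔE = −sin(142.4133°)·(-406) + cos(142.4133°)·3 = 245.27 m.
The local north axis is (−sin φ cos λ, −sin φ sin λ, cos φ), giving ΔN = -179.279 − 1.020 + 501.533 = 321.23 m.
Horizontal magnitude = √(ΔE² + ΔN²) = √(245.27² + 321.23²) = 404.16 m.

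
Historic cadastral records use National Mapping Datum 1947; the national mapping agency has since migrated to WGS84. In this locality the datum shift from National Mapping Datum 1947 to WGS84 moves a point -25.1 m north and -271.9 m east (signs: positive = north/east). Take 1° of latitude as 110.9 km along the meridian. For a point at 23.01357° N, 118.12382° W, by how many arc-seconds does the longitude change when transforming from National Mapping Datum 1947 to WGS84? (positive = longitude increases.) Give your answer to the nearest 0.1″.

Δλ = -9.6″

At latitude 23.01357°, cos φ = 0.920412.
1° of longitude at this latitude = 110.9 × cos φ = 102.07 km, so Δλ = -271.9 / 102073.7 = -0.0026638° = -9.590″.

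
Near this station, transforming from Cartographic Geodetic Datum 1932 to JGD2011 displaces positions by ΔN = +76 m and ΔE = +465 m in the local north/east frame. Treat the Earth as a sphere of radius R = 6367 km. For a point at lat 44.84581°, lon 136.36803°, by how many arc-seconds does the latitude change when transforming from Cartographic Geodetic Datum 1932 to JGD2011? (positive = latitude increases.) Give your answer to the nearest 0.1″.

On a sphere of radius R, 1 rad of latitude = R, so Δφ = ΔN / R = 76.0 / 6367000 = 1.1937e-05 rad = 2.462″.

Δφ = 2.5″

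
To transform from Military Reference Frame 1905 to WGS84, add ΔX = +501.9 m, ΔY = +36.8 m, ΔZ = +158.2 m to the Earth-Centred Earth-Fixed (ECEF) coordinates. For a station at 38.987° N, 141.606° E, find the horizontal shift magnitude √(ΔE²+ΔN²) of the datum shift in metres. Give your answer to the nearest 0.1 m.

492.7 m

At φ = 38.987°, λ = 141.606°: sin φ = 0.629144, cos φ = 0.777289, sin λ = 0.621066, cos λ = -0.783758.
ΔE = −sin λ·ΔX + cos λ·ΔY = −(0.621066)·(501.9) + (-0.783758)·(36.8) = -340.56 m.
ΔN = −sin φ cos λ·ΔX − sin φ sin λ·ΔY + cos φ·ΔZ = −(0.629144)(-0.783758)(501.9) − (0.629144)(0.621066)(36.8) + (0.777289)(158.2) = 356.07 m.
Horizontal magnitude = √(ΔE² + ΔN²) = √((-340.56)² + 356.07²) = 492.71 m.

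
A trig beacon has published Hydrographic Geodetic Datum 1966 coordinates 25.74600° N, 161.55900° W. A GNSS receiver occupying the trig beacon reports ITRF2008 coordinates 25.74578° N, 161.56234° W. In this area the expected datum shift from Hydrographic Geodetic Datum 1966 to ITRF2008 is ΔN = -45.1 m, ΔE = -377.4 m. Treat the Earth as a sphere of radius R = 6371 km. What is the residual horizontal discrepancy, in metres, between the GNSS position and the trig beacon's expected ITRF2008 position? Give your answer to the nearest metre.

Observed coordinate differences: Δφ = -0.00022°, Δλ = -0.00334°.
Converting to metres (1° lat = 111195 m, cos φ = 0.900729): observed ΔN = -24.5 m, observed ΔE = -334.5 m.
Subtracting the expected shift leaves a residual of -24.5 − (-45.1) = 20.6 m north and -334.5 − (-377.4) = 42.9 m east.
Residual distance = √(20.6² + 42.9²) = 47.6 m.

48 m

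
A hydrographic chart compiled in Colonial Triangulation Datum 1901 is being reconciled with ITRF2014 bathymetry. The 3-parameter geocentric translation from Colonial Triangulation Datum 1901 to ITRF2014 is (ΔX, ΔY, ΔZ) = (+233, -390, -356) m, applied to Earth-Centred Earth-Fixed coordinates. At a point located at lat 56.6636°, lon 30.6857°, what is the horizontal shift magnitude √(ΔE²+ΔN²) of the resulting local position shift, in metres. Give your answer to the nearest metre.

495 m

The local east axis at (φ, λ) is (−sin λ, cos λ, 0), so ΔE = −sin(30.6857°)·233 + cos(30.6857°)·(-390) = -454.30 m.
The local north axis is (−sin φ cos λ, −sin φ sin λ, cos φ), giving ΔN = -167.405 + 166.280 − 195.641 = -196.77 m.
Horizontal magnitude = √(ΔE² + ΔN²) = √((-454.30)² + (-196.77)²) = 495.08 m.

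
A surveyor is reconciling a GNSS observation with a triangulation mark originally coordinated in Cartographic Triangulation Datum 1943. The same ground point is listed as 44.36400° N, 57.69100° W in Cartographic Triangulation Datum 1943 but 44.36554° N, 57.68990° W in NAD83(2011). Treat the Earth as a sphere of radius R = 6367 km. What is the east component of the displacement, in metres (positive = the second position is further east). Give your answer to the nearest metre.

ΔE = 87 m

Δφ = 44.36554° − 44.36400° = +0.00154°; Δλ = -57.68990° − -57.69100° = +0.00110°.
1° along a meridian = πR/180 = 111125 m.
ΔN = Δφ × 111125 = 171.1 m; ΔE = Δλ × 111125 × cos(44.36400°) = +0.00110 × 111125 × 0.714912 = 87.4 m.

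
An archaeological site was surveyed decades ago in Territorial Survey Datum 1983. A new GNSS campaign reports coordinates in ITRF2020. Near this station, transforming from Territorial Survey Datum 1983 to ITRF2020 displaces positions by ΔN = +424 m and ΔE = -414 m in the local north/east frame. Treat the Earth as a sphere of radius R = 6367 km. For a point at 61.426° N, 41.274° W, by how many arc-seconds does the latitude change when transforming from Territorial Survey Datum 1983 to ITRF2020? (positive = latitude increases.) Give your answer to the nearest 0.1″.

On a sphere of radius R, 1 rad of latitude = R, so Δφ = ΔN / R = 424.0 / 6367000 = 6.6593e-05 rad = 13.736″.

Δφ = 13.7″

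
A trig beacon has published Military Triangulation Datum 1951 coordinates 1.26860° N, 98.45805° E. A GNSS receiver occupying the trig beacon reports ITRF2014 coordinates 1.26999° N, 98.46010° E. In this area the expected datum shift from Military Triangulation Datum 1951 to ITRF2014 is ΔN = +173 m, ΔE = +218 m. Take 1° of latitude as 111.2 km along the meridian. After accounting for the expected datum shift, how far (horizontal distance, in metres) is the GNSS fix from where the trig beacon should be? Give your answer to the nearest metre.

Observed coordinate differences: Δφ = +0.00139°, Δλ = +0.00205°.
Converting to metres (1° lat = 111200 m, cos φ = 0.999755): observed ΔN = 154.6 m, observed ΔE = 227.9 m.
Subtracting the expected shift leaves a residual of 154.6 − (173) = -18.4 m north and 227.9 − (218) = 9.9 m east.
Residual distance = √((-18.4)² + 9.9²) = 20.9 m.

21 m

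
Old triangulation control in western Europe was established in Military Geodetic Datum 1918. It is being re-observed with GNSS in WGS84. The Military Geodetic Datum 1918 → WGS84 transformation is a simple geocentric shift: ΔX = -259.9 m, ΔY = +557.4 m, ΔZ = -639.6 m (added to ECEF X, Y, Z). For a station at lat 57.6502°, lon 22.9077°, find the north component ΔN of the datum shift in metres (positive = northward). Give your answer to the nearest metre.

ΔN = -323 m

The local north axis is (−sin φ cos λ, −sin φ sin λ, cos φ), giving ΔN = 202.247 − 183.293 − 342.242 = -323.29 m.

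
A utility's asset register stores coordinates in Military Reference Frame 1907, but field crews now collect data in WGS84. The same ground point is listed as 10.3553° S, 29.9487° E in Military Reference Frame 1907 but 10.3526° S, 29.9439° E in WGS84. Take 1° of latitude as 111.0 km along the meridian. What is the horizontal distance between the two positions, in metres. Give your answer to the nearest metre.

Δφ = -10.3526° − -10.3553° = +0.0027°; Δλ = 29.9439° − 29.9487° = -0.0048°.
ΔN = Δφ × 111000 = 299.7 m; ΔE = Δλ × 111000 × cos(-10.3553°) = -0.0048 × 111000 × 0.983712 = -524.1 m.
Distance = √(ΔE² + ΔN²) = √((-524.1)² + 299.7²) = 603.8 m.

604 m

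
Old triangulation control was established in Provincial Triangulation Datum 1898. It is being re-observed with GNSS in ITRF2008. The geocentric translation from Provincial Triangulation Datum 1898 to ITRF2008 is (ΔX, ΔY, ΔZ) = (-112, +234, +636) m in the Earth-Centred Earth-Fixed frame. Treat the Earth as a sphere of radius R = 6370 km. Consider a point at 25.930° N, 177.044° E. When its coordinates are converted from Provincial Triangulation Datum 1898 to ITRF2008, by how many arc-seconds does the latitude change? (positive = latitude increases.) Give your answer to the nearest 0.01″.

Δφ = 16.77″

sin φ = 0.437273, cos φ = 0.899329, sin λ = 0.051569, cos λ = -0.998669.
North component: ΔN = −sin φ cos λ·ΔX − sin φ sin λ·ΔY + cos φ·ΔZ = −(0.437273)(-0.998669)(-112) − (0.437273)(0.051569)(234) + (0.899329)(636) = 517.79 m.
1° of latitude spans πR/180 = 111177 m, so Δφ = 517.79 / 111177 × 3600 = 16.766″.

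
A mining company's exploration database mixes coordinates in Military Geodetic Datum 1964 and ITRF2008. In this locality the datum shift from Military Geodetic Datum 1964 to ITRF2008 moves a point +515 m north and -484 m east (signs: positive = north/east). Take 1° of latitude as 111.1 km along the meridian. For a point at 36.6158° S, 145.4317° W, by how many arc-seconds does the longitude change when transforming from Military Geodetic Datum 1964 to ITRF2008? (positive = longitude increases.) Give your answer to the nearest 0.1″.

Δλ = -19.5″

At latitude -36.6158°, cos φ = 0.802653.
1° of longitude at this latitude = 111.1 × cos φ = 89.17 km, so Δλ = -484.0 / 89174.8 = -0.0054275° = -19.539″.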